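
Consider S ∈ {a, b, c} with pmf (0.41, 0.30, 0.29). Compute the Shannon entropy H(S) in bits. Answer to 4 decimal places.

H(S) = −Σ p·log₂ p.
  −(0.41)·log₂(0.41) = 0.52738
  −(0.30)·log₂(0.30) = 0.52109
  −(0.29)·log₂(0.29) = 0.51790
Sum: 0.52738 + 0.52109 + 0.51790 = 1.5664 bits.

1.5664 bits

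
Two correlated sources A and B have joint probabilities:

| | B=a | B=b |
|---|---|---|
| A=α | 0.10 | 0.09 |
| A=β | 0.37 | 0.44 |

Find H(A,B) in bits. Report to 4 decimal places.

1.6967 bits

H(A,B) = −Σ p(x,y)·log₂ p(x,y) over all 4 cells.
  cell (α,a): −0.10·log₂0.10 = 0.33219
  cell (α,b): −0.09·log₂0.09 = 0.31265
  cell (β,a): −0.37·log₂0.37 = 0.53073
  cell (β,b): −0.44·log₂0.44 = 0.52115
Sum = 1.6967 bits.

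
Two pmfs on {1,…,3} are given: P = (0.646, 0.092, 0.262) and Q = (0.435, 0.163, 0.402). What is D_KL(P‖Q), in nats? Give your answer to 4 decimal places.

0.0907 nats

D(P‖Q) = Σ p·ln(p/q).
  0.646·ln(0.646/0.435) = 0.25546
  0.092·ln(0.092/0.163) = -0.05262
  0.262·ln(0.262/0.402) = -0.11216
D(P‖Q) = 0.0907 nats.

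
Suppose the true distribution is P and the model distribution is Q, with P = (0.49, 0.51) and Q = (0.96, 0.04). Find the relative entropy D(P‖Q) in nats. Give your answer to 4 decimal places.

D(P‖Q) = Σ p·ln(p/q).
  0.49·ln(0.49/0.96) = -0.32954
  0.51·ln(0.51/0.04) = 1.29822
D(P‖Q) = 0.9687 nats.

0.9687 nats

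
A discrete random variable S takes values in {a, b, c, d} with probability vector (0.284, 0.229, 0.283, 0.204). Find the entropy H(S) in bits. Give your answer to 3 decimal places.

1.986 bits

H(S) = −Σ p·log₂ p.
  −(0.284)·log₂(0.284) = 0.5158
  −(0.229)·log₂(0.229) = 0.4870
  −(0.283)·log₂(0.283) = 0.5154
  −(0.204)·log₂(0.204) = 0.4678
Sum: 0.5158 + 0.4870 + 0.5154 + 0.4678 = 1.986 bits.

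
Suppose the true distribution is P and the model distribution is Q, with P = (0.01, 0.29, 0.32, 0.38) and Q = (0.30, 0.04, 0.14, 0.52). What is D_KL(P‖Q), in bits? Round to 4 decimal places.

0.9894 bits

D(P‖Q) = Σ p·log₂(p/q).
  0.01·log₂(0.01/0.30) = -0.04907
  0.29·log₂(0.29/0.04) = 0.82881
  0.32·log₂(0.32/0.14) = 0.38165
  0.38·log₂(0.38/0.52) = -0.17195
D(P‖Q) = 0.9894 bits.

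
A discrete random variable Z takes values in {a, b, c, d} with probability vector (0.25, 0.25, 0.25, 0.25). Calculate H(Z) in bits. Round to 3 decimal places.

H(Z) = −Σ p·log₂ p.
  −(0.25)·log₂(0.25) = 0.5000
  −(0.25)·log₂(0.25) = 0.5000
  −(0.25)·log₂(0.25) = 0.5000
  −(0.25)·log₂(0.25) = 0.5000
Sum: 0.5000 + 0.5000 + 0.5000 + 0.5000 = 2.000 bits.

2.000 bits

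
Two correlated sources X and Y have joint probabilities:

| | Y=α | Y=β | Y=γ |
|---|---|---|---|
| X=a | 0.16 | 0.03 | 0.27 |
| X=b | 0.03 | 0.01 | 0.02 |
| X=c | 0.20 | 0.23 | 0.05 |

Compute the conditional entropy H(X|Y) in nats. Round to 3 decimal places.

0.704 nats

Chain rule: H(X|Y) = H(X,Y) − H(Y).
Marginals: p(X) = (0.4600, 0.0600, 0.4800), p(Y) = (0.3900, 0.2700, 0.3400).
H(X,Y) = 1.7911 nats; H(Y) = 1.0875 nats.
H(X|Y) = 1.7911 − 1.0875 = 0.704 nats.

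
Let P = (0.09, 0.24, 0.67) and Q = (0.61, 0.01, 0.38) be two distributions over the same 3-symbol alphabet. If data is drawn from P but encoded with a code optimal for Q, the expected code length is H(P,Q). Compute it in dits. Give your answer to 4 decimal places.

H(P,Q) = −Σ p·log₁₀ q.
  −0.09·log₁₀(0.61) = 0.01932
  −0.24·log₁₀(0.01) = 0.48000
  −0.67·log₁₀(0.38) = 0.28154
H(P,Q) = 0.7809 dits.

0.7809 dits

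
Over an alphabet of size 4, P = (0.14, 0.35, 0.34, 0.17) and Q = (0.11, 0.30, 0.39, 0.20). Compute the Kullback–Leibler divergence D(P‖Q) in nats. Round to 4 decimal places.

0.0134 nats

D(P‖Q) = Σ p·ln(p/q).
  0.14·ln(0.14/0.11) = 0.03376
  0.35·ln(0.35/0.30) = 0.05395
  0.34·ln(0.34/0.39) = -0.04665
  0.17·ln(0.17/0.20) = -0.02763
D(P‖Q) = 0.0134 nats.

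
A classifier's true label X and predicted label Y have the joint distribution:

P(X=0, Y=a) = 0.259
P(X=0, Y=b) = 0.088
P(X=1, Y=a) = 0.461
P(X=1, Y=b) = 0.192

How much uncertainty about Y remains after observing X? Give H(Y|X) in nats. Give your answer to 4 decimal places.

0.5920 nats

Marginals: p(X) = (0.3470, 0.6530), p(Y) = (0.7200, 0.2800).
H(Y|X) = Σ p(X) · H(Y|X=·).
  X=0: p=0.3470, H(Y|X=0) = 0.5663
  X=1: p=0.6530, H(Y|X=1) = 0.6057
Weighted sum = 0.5920 nats.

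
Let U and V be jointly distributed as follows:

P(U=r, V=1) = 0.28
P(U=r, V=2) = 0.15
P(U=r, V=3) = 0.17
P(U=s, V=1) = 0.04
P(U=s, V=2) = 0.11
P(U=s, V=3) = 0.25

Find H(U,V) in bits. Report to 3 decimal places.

H(U,V) = −Σ p(x,y)·log₂ p(x,y) over all 6 cells.
  cell (r,1): −0.28·log₂0.28 = 0.5142
  cell (r,2): −0.15·log₂0.15 = 0.4105
  cell (r,3): −0.17·log₂0.17 = 0.4346
  cell (s,1): −0.04·log₂0.04 = 0.1858
  cell (s,2): −0.11·log₂0.11 = 0.3503
  cell (s,3): −0.25·log₂0.25 = 0.5000
Sum = 2.395 bits.

2.395 bits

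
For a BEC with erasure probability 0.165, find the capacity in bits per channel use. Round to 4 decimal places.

Binary erasure channel: capacity C = 1 − ε.
C = 1 − 0.165 = 0.8350 bits per channel use.

0.8350 bits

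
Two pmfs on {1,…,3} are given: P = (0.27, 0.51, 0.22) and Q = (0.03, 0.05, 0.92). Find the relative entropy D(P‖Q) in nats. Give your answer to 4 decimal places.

1.4629 nats

D(P‖Q) = Σ p·ln(p/q).
  0.27·ln(0.27/0.03) = 0.59325
  0.51·ln(0.51/0.05) = 1.18442
  0.22·ln(0.22/0.92) = -0.31476
D(P‖Q) = 1.4629 nats.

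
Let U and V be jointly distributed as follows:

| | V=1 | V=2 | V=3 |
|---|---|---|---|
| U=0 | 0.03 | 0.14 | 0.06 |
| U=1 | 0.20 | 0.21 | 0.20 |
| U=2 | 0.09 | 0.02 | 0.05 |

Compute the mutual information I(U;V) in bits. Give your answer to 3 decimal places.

Marginals: p(U) = (0.2300, 0.6100, 0.1600), p(V) = (0.3200, 0.3700, 0.3100).
I(U;V) = H(U) + H(V) − H(U,V).
H(U) = 1.3457, H(V) = 1.5806, H(U,V) = 2.8356.
I(U;V) = 1.3457 + 1.5806 − 2.8356 = 0.091 bits.

0.091 bits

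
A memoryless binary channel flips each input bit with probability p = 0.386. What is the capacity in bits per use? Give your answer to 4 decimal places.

0.0378 bits

Binary symmetric channel: C = 1 − h₂(ε) where h₂ is the binary entropy function.
h₂(0.386) = −0.386·log₂0.386 − 0.614·log₂0.614 = 0.9622.
C = 1 − 0.9622 = 0.0378 bits per channel use.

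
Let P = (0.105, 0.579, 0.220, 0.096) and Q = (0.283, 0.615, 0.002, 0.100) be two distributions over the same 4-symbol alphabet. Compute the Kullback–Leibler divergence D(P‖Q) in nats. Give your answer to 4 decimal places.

D(P‖Q) = Σ p·ln(p/q).
  0.105·ln(0.105/0.283) = -0.10411
  0.579·ln(0.579/0.615) = -0.03493
  0.220·ln(0.220/0.002) = 1.03411
  0.096·ln(0.096/0.100) = -0.00392
D(P‖Q) = 0.8912 nats.

0.8912 nats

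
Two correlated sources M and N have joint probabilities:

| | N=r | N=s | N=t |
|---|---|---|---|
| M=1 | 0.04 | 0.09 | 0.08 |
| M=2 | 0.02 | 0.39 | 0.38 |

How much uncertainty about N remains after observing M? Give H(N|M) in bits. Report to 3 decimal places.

Chain rule: H(N|M) = H(M,N) − H(M).
Marginals: p(M) = (0.2100, 0.7900), p(N) = (0.0600, 0.4800, 0.4600).
H(M,N) = 1.9630 bits; H(M) = 0.7415 bits.
H(N|M) = 1.9630 − 0.7415 = 1.222 bits.

1.222 bits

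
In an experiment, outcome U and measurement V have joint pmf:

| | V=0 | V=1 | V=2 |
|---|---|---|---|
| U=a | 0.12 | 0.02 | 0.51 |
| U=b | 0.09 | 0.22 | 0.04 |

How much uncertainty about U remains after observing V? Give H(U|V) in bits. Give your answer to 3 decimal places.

0.513 bits

Marginals: p(U) = (0.6500, 0.3500), p(V) = (0.2100, 0.2400, 0.5500).
H(U|V) = Σ p(V) · H(U|V=·).
  V=0: p=0.2100, H(U|V=0) = 0.9852
  V=1: p=0.2400, H(U|V=1) = 0.4138
  V=2: p=0.5500, H(U|V=2) = 0.3760
Weighted sum = 0.513 bits.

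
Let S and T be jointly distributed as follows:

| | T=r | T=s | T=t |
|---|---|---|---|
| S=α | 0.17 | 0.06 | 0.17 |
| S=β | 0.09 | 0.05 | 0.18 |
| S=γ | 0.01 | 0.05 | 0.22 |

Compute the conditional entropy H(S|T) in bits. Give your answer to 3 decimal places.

1.455 bits

Marginals: p(S) = (0.4000, 0.3200, 0.2800), p(T) = (0.2700, 0.1600, 0.5700).
H(S|T) = Σ p(T) · H(S|T=·).
  T=r: p=0.2700, H(S|T=r) = 1.1247
  T=s: p=0.1600, H(S|T=s) = 1.5794
  T=t: p=0.5700, H(S|T=t) = 1.5758
Weighted sum = 1.455 bits.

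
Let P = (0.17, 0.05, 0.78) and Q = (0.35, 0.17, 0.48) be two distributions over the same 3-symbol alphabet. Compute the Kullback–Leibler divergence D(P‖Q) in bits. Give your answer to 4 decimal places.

0.2810 bits

D(P‖Q) = Σ p·log₂(p/q).
  0.17·log₂(0.17/0.35) = -0.17711
  0.05·log₂(0.05/0.17) = -0.08828
  0.78·log₂(0.78/0.48) = 0.54634
D(P‖Q) = 0.2810 bits.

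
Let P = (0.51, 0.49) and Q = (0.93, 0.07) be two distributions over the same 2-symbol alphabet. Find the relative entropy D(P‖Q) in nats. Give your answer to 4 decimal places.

0.6471 nats

D(P‖Q) = Σ p·ln(p/q).
  0.51·ln(0.51/0.93) = -0.30639
  0.49·ln(0.49/0.07) = 0.95350
D(P‖Q) = 0.6471 nats.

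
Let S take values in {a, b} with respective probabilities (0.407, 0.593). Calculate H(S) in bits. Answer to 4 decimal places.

0.9749 bits

H(S) = −Σ p·log₂ p.
  −(0.407)·log₂(0.407) = 0.52784
  −(0.593)·log₂(0.593) = 0.44706
Sum: 0.52784 + 0.44706 = 0.9749 bits.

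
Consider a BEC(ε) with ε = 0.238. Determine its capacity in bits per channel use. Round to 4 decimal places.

Binary erasure channel: capacity C = 1 − ε.
C = 1 − 0.238 = 0.7620 bits per channel use.

0.7620 bits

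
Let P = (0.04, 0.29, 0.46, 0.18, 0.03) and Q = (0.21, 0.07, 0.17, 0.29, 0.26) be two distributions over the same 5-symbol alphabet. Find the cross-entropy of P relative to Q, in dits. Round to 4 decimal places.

0.8303 dits

H(P,Q) = −Σ p·log₁₀ q.
  −0.04·log₁₀(0.21) = 0.02711
  −0.29·log₁₀(0.07) = 0.33492
  −0.46·log₁₀(0.17) = 0.35399
  −0.18·log₁₀(0.29) = 0.09677
  −0.03·log₁₀(0.26) = 0.01755
H(P,Q) = 0.8303 dits.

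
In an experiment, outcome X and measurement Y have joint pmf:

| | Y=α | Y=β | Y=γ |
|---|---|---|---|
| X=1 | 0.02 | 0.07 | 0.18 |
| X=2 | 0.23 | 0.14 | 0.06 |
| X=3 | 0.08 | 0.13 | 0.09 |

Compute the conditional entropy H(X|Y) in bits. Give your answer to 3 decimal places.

Chain rule: H(X|Y) = H(X,Y) − H(Y).
Marginals: p(X) = (0.2700, 0.4300, 0.3000), p(Y) = (0.3300, 0.3400, 0.3300).
H(X,Y) = 2.9419 bits; H(Y) = 1.5848 bits.
H(X|Y) = 2.9419 − 1.5848 = 1.357 bits.

1.357 bits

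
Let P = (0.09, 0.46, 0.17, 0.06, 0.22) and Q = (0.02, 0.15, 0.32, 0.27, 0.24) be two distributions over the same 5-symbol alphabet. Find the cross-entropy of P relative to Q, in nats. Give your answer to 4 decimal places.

1.8110 nats

H(P,Q) = −Σ p·ln q.
  −0.09·ln(0.02) = 0.35208
  −0.46·ln(0.15) = 0.87268
  −0.17·ln(0.32) = 0.19370
  −0.06·ln(0.27) = 0.07856
  −0.22·ln(0.24) = 0.31397
H(P,Q) = 1.8110 nats.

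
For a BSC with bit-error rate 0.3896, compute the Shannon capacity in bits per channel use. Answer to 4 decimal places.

Binary symmetric channel: C = 1 − h₂(ε) where h₂ is the binary entropy function.
h₂(0.3896) = −0.3896·log₂0.3896 − 0.6104·log₂0.6104 = 0.9645.
C = 1 − 0.9645 = 0.0355 bits per channel use.

0.0355 bits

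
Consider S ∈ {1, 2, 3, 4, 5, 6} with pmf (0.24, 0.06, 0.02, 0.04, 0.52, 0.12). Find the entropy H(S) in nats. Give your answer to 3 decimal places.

1.313 nats

H(S) = −Σ p·ln p.
  −(0.24)·ln(0.24) = 0.3425
  −(0.06)·ln(0.06) = 0.1688
  −(0.02)·ln(0.02) = 0.0782
  −(0.04)·ln(0.04) = 0.1288
  −(0.52)·ln(0.52) = 0.3400
  −(0.12)·ln(0.12) = 0.2544
Sum: 0.3425 + 0.1688 + 0.0782 + 0.1288 + 0.3400 + 0.2544 = 1.313 nats.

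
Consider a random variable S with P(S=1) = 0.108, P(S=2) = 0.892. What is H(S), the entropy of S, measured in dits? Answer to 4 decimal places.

H(S) = −Σ p·log₁₀ p.
  −(0.108)·log₁₀(0.108) = 0.10439
  −(0.892)·log₁₀(0.892) = 0.04427
Sum: 0.10439 + 0.04427 = 0.1487 dits.

0.1487 dits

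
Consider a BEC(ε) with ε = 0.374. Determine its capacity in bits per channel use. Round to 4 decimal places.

0.6260 bits

Binary erasure channel: capacity C = 1 − ε.
C = 1 − 0.374 = 0.6260 bits per channel use.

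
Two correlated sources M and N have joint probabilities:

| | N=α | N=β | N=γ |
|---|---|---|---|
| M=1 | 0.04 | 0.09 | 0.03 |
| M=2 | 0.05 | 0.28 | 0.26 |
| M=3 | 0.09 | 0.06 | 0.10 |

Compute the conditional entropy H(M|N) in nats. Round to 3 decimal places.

0.884 nats

Marginals: p(M) = (0.1600, 0.5900, 0.2500), p(N) = (0.1800, 0.4300, 0.3900).
H(M|N) = Σ p(N) · H(M|N=·).
  N=α: p=0.1800, H(M|N=α) = 1.0366
  N=β: p=0.4300, H(M|N=β) = 0.8815
  N=γ: p=0.3900, H(M|N=γ) = 0.8166
Weighted sum = 0.884 nats.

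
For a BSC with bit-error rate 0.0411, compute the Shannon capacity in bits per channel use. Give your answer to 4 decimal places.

Binary symmetric channel: C = 1 − h₂(ε) where h₂ is the binary entropy function.
h₂(0.0411) = −0.0411·log₂0.0411 − 0.9589·log₂0.9589 = 0.2473.
C = 1 − 0.2473 = 0.7527 bits per channel use.

0.7527 bits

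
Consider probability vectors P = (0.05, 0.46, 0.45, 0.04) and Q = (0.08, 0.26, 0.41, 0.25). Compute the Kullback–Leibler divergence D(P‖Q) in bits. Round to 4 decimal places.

D(P‖Q) = Σ p·log₂(p/q).
  0.05·log₂(0.05/0.08) = -0.03390
  0.46·log₂(0.46/0.26) = 0.37864
  0.45·log₂(0.45/0.41) = 0.06044
  0.04·log₂(0.04/0.25) = -0.10575
D(P‖Q) = 0.2994 bits.

0.2994 bits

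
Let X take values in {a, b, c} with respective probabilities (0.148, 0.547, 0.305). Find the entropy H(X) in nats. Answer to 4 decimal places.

H(X) = −Σ p·ln p.
  −(0.148)·ln(0.148) = 0.28276
  −(0.547)·ln(0.547) = 0.33001
  −(0.305)·ln(0.305) = 0.36217
Sum: 0.28276 + 0.33001 + 0.36217 = 0.9749 nats.

0.9749 nats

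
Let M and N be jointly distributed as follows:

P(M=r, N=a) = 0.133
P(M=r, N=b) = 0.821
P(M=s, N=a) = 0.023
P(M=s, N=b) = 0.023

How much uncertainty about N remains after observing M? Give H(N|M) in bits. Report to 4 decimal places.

Marginals: p(M) = (0.9540, 0.0460), p(N) = (0.1560, 0.8440).
H(N|M) = Σ p(M) · H(N|M=·).
  M=r: p=0.9540, H(N|M=r) = 0.5827
  M=s: p=0.0460, H(N|M=s) = 1.0000
Weighted sum = 0.6019 bits.

0.6019 bits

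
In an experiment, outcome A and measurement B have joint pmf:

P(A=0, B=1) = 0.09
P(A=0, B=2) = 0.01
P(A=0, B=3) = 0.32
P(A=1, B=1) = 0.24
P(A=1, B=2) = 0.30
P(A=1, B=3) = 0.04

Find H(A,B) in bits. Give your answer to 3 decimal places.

2.106 bits

H(A,B) = −Σ p(x,y)·log₂ p(x,y) over all 6 cells.
  cell (0,1): −0.09·log₂0.09 = 0.3127
  cell (0,2): −0.01·log₂0.01 = 0.0664
  cell (0,3): −0.32·log₂0.32 = 0.5260
  cell (1,1): −0.24·log₂0.24 = 0.4941
  cell (1,2): −0.30·log₂0.30 = 0.5211
  cell (1,3): −0.04·log₂0.04 = 0.1858
Sum = 2.106 bits.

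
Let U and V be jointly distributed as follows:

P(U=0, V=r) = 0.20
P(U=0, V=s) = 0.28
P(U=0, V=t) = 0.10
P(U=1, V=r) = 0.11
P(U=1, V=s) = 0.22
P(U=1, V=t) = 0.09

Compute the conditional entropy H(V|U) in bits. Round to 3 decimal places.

Chain rule: H(V|U) = H(U,V) − H(U).
Marginals: p(U) = (0.5800, 0.4200), p(V) = (0.3100, 0.5000, 0.1900).
H(U,V) = 2.4543 bits; H(U) = 0.9815 bits.
H(V|U) = 2.4543 − 0.9815 = 1.473 bits.

1.473 bits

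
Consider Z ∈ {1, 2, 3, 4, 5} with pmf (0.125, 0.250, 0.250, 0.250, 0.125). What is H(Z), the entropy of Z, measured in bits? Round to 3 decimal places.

2.250 bits

H(Z) = −Σ p·log₂ p.
  −(0.125)·log₂(0.125) = 0.3750
  −(0.250)·log₂(0.250) = 0.5000
  −(0.250)·log₂(0.250) = 0.5000
  −(0.250)·log₂(0.250) = 0.5000
  −(0.125)·log₂(0.125) = 0.3750
Sum: 0.3750 + 0.5000 + 0.5000 + 0.5000 + 0.3750 = 2.250 bits.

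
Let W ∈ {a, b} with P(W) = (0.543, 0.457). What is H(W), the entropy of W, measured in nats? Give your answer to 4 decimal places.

H(W) = −Σ p·ln p.
  −(0.543)·ln(0.543) = 0.33158
  −(0.457)·ln(0.457) = 0.35786
Sum: 0.33158 + 0.35786 = 0.6894 nats.

0.6894 nats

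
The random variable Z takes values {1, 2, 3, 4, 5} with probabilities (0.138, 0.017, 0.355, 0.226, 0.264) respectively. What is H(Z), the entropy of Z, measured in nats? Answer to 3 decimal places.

H(Z) = −Σ p·ln p.
  −(0.138)·ln(0.138) = 0.2733
  −(0.017)·ln(0.017) = 0.0693
  −(0.355)·ln(0.355) = 0.3677
  −(0.226)·ln(0.226) = 0.3361
  −(0.264)·ln(0.264) = 0.3516
Sum: 0.2733 + 0.0693 + 0.3677 + 0.3361 + 0.3516 = 1.398 nats.

1.398 nats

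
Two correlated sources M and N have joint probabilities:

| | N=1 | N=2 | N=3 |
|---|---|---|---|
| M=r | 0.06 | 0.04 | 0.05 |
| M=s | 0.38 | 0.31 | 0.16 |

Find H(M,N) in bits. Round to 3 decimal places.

H(M,N) = −Σ p(x,y)·log₂ p(x,y) over all 6 cells.
  cell (r,1): −0.06·log₂0.06 = 0.2435
  cell (r,2): −0.04·log₂0.04 = 0.1858
  cell (r,3): −0.05·log₂0.05 = 0.2161
  cell (s,1): −0.38·log₂0.38 = 0.5305
  cell (s,2): −0.31·log₂0.31 = 0.5238
  cell (s,3): −0.16·log₂0.16 = 0.4230
Sum = 2.123 bits.

2.123 bits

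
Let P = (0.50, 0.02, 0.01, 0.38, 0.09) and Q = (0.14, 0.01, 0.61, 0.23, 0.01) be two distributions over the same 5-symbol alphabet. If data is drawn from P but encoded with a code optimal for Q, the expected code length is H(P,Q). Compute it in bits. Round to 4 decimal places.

2.9619 bits

H(P,Q) = −Σ p·log₂ q.
  −0.50·log₂(0.14) = 1.41825
  −0.02·log₂(0.01) = 0.13288
  −0.01·log₂(0.61) = 0.00713
  −0.38·log₂(0.23) = 0.80571
  −0.09·log₂(0.01) = 0.59795
H(P,Q) = 2.9619 bits.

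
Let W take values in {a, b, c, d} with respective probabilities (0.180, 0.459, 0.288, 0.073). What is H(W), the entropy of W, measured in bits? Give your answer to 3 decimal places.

H(W) = −Σ p·log₂ p.
  −(0.180)·log₂(0.180) = 0.4453
  −(0.459)·log₂(0.459) = 0.5157
  −(0.288)·log₂(0.288) = 0.5172
  −(0.073)·log₂(0.073) = 0.2756
Sum: 0.4453 + 0.5157 + 0.5172 + 0.2756 = 1.754 bits.

1.754 bits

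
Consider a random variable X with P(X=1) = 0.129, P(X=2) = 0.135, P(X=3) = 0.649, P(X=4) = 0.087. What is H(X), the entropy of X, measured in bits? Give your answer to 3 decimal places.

H(X) = −Σ p·log₂ p.
  −(0.129)·log₂(0.129) = 0.3811
  −(0.135)·log₂(0.135) = 0.3900
  −(0.649)·log₂(0.649) = 0.4048
  −(0.087)·log₂(0.087) = 0.3065
Sum: 0.3811 + 0.3900 + 0.4048 + 0.3065 = 1.482 bits.

1.482 bits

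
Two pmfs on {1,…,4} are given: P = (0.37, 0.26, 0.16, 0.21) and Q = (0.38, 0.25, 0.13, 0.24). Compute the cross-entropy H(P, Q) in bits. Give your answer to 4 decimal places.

1.9398 bits

H(P,Q) = −Σ p·log₂ q.
  −0.37·log₂(0.38) = 0.51649
  −0.26·log₂(0.25) = 0.52000
  −0.16·log₂(0.13) = 0.47095
  −0.21·log₂(0.24) = 0.43237
H(P,Q) = 1.9398 bits.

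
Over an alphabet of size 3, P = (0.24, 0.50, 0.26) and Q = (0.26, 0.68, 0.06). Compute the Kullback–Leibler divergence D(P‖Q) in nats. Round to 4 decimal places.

0.2083 nats

D(P‖Q) = Σ p·ln(p/q).
  0.24·ln(0.24/0.26) = -0.01921
  0.50·ln(0.50/0.68) = -0.15374
  0.26·ln(0.26/0.06) = 0.38125
D(P‖Q) = 0.2083 nats.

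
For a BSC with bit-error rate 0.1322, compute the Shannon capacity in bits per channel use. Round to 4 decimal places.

0.4366 bits

Binary symmetric channel: C = 1 − h₂(ε) where h₂ is the binary entropy function.
h₂(0.1322) = −0.1322·log₂0.1322 − 0.8678·log₂0.8678 = 0.5634.
C = 1 − 0.5634 = 0.4366 bits per channel use.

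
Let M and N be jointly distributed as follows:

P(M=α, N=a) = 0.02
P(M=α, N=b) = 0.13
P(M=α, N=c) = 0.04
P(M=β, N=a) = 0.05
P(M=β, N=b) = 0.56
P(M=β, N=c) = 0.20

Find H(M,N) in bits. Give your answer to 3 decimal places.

H(M,N) = −Σ p(x,y)·log₂ p(x,y) over all 6 cells.
  cell (α,a): −0.02·log₂0.02 = 0.1129
  cell (α,b): −0.13·log₂0.13 = 0.3826
  cell (α,c): −0.04·log₂0.04 = 0.1858
  cell (β,a): −0.05·log₂0.05 = 0.2161
  cell (β,b): −0.56·log₂0.56 = 0.4684
  cell (β,c): −0.20·log₂0.20 = 0.4644
Sum = 1.830 bits.

1.830 bits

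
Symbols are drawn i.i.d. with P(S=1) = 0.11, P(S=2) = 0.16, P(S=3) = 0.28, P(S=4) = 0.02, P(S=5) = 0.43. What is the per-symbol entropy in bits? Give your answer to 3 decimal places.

1.924 bits

H(S) = −Σ p·log₂ p.
  −(0.11)·log₂(0.11) = 0.3503
  −(0.16)·log₂(0.16) = 0.4230
  −(0.28)·log₂(0.28) = 0.5142
  −(0.02)·log₂(0.02) = 0.1129
  −(0.43)·log₂(0.43) = 0.5236
Sum: 0.3503 + 0.4230 + 0.5142 + 0.1129 + 0.5236 = 1.924 bits.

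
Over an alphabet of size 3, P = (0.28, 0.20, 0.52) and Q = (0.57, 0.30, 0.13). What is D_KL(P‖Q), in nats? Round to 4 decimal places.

0.4407 nats

D(P‖Q) = Σ p·ln(p/q).
  0.28·ln(0.28/0.57) = -0.19904
  0.20·ln(0.20/0.30) = -0.08109
  0.52·ln(0.52/0.13) = 0.72087
D(P‖Q) = 0.4407 nats.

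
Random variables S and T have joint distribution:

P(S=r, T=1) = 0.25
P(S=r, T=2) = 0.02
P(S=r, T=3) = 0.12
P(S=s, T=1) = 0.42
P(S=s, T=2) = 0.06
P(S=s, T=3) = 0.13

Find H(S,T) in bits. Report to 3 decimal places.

2.132 bits

H(S,T) = −Σ p(x,y)·log₂ p(x,y) over all 6 cells.
  cell (r,1): −0.25·log₂0.25 = 0.5000
  cell (r,2): −0.02·log₂0.02 = 0.1129
  cell (r,3): −0.12·log₂0.12 = 0.3671
  cell (s,1): −0.42·log₂0.42 = 0.5256
  cell (s,2): −0.06·log₂0.06 = 0.2435
  cell (s,3): −0.13·log₂0.13 = 0.3826
Sum = 2.132 bits.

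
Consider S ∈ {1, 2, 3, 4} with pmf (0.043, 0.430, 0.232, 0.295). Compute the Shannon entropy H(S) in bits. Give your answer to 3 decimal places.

1.727 bits

H(S) = −Σ p·log₂ p.
  −(0.043)·log₂(0.043) = 0.1952
  −(0.430)·log₂(0.430) = 0.5236
  −(0.232)·log₂(0.232) = 0.4890
  −(0.295)·log₂(0.295) = 0.5196
Sum: 0.1952 + 0.5236 + 0.4890 + 0.5196 = 1.727 bits.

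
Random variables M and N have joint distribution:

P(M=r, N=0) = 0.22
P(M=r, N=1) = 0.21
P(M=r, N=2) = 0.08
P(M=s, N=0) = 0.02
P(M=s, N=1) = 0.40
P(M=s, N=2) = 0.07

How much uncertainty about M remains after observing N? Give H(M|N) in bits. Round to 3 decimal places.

0.815 bits

Marginals: p(M) = (0.5100, 0.4900), p(N) = (0.2400, 0.6100, 0.1500).
H(M|N) = Σ p(N) · H(M|N=·).
  N=0: p=0.2400, H(M|N=0) = 0.4138
  N=1: p=0.6100, H(M|N=1) = 0.9288
  N=2: p=0.1500, H(M|N=2) = 0.9968
Weighted sum = 0.815 bits.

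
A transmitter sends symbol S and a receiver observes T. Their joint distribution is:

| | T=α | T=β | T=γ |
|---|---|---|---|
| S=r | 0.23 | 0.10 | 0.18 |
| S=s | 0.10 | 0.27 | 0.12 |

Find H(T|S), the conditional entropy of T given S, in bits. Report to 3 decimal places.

Marginals: p(S) = (0.5100, 0.4900), p(T) = (0.3300, 0.3700, 0.3000).
H(T|S) = Σ p(S) · H(T|S=·).
  S=r: p=0.5100, H(T|S=r) = 1.5093
  S=s: p=0.4900, H(T|S=s) = 1.4388
Weighted sum = 1.475 bits.

1.475 bits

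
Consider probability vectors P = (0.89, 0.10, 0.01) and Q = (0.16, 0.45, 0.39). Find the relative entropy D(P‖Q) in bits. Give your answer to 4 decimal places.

D(P‖Q) = Σ p·log₂(p/q).
  0.89·log₂(0.89/0.16) = 2.20340
  0.10·log₂(0.10/0.45) = -0.21699
  0.01·log₂(0.01/0.39) = -0.05285
D(P‖Q) = 1.9336 bits.

1.9336 bits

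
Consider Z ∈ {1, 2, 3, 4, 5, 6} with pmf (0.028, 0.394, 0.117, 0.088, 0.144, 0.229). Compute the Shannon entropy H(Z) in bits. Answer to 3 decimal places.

H(Z) = −Σ p·log₂ p.
  −(0.028)·log₂(0.028) = 0.1444
  −(0.394)·log₂(0.394) = 0.5294
  −(0.117)·log₂(0.117) = 0.3622
  −(0.088)·log₂(0.088) = 0.3086
  −(0.144)·log₂(0.144) = 0.4026
  −(0.229)·log₂(0.229) = 0.4870
Sum: 0.1444 + 0.5294 + 0.3622 + 0.3086 + 0.4026 + 0.4870 = 2.234 bits.

2.234 bits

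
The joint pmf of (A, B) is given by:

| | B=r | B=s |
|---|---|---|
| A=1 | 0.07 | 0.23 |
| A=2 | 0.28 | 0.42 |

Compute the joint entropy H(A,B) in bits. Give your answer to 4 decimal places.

H(A,B) = −Σ p(x,y)·log₂ p(x,y) over all 4 cells.
  cell (1,r): −0.07·log₂0.07 = 0.26856
  cell (1,s): −0.23·log₂0.23 = 0.48767
  cell (2,r): −0.28·log₂0.28 = 0.51422
  cell (2,s): −0.42·log₂0.42 = 0.52565
Sum = 1.7961 bits.

1.7961 bits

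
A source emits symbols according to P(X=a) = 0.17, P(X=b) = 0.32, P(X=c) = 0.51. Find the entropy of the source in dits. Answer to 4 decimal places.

H(X) = −Σ p·log₁₀ p.
  −(0.17)·log₁₀(0.17) = 0.13082
  −(0.32)·log₁₀(0.32) = 0.15835
  −(0.51)·log₁₀(0.51) = 0.14914
Sum: 0.13082 + 0.15835 + 0.14914 = 0.4383 dits.

0.4383 dits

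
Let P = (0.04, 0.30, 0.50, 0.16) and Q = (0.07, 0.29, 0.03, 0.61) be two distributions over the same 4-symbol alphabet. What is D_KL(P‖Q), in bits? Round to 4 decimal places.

1.7029 bits

D(P‖Q) = Σ p·log₂(p/q).
  0.04·log₂(0.04/0.07) = -0.03229
  0.30·log₂(0.30/0.29) = 0.01467
  0.50·log₂(0.50/0.03) = 2.02945
  0.16·log₂(0.16/0.61) = -0.30892
D(P‖Q) = 1.7029 bits.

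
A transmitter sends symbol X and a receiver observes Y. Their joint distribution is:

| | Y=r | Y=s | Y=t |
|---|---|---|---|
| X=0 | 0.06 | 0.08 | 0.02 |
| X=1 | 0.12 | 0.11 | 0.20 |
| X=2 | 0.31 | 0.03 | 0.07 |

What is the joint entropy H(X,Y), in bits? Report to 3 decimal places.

2.774 bits

H(X,Y) = −Σ p(x,y)·log₂ p(x,y) over all 9 cells.
  cell (0,r): −0.06·log₂0.06 = 0.2435
  cell (0,s): −0.08·log₂0.08 = 0.2915
  cell (0,t): −0.02·log₂0.02 = 0.1129
  cell (1,r): −0.12·log₂0.12 = 0.3671
  cell (1,s): −0.11·log₂0.11 = 0.3503
  cell (1,t): −0.20·log₂0.20 = 0.4644
  cell (2,r): −0.31·log₂0.31 = 0.5238
  cell (2,s): −0.03·log₂0.03 = 0.1518
  cell (2,t): −0.07·log₂0.07 = 0.2686
Sum = 2.774 bits.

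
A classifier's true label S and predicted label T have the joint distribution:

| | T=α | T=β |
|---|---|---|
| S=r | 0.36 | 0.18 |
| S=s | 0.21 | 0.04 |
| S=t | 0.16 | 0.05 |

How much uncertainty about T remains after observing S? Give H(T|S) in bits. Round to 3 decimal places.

Chain rule: H(T|S) = H(S,T) − H(S).
Marginals: p(S) = (0.5400, 0.2500, 0.2100), p(T) = (0.7300, 0.2700).
H(S,T) = 2.2736 bits; H(S) = 1.4529 bits.
H(T|S) = 2.2736 − 1.4529 = 0.821 bits.

0.821 bits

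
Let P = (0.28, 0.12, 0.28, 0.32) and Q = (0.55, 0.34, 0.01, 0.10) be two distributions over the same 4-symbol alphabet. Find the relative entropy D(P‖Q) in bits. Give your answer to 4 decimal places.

1.4300 bits

D(P‖Q) = Σ p·log₂(p/q).
  0.28·log₂(0.28/0.55) = -0.27272
  0.12·log₂(0.12/0.34) = -0.18030
  0.28·log₂(0.28/0.01) = 1.34606
  0.32·log₂(0.32/0.10) = 0.53698
D(P‖Q) = 1.4300 bits.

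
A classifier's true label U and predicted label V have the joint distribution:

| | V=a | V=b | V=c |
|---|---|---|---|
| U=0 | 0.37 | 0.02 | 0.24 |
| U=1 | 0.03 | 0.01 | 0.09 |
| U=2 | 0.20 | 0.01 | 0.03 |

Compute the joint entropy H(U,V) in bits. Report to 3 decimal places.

H(U,V) = −Σ p(x,y)·log₂ p(x,y) over all 9 cells.
  cell (0,a): −0.37·log₂0.37 = 0.5307
  cell (0,b): −0.02·log₂0.02 = 0.1129
  cell (0,c): −0.24·log₂0.24 = 0.4941
  cell (1,a): −0.03·log₂0.03 = 0.1518
  cell (1,b): −0.01·log₂0.01 = 0.0664
  cell (1,c): −0.09·log₂0.09 = 0.3127
  cell (2,a): −0.20·log₂0.20 = 0.4644
  cell (2,b): −0.01·log₂0.01 = 0.0664
  cell (2,c): −0.03·log₂0.03 = 0.1518
Sum = 2.351 bits.

2.351 bits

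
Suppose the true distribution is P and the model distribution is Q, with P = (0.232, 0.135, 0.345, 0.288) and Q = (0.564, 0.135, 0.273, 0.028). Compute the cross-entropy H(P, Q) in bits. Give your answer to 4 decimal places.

H(P,Q) = −Σ p·log₂ q.
  −0.232·log₂(0.564) = 0.19169
  −0.135·log₂(0.135) = 0.39001
  −0.345·log₂(0.273) = 0.64619
  −0.288·log₂(0.028) = 1.48563
H(P,Q) = 2.7135 bits.

2.7135 bits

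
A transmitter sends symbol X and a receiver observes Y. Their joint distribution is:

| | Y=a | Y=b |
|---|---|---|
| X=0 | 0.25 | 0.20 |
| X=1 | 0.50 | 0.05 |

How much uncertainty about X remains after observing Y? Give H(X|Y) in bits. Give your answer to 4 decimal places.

Chain rule: H(X|Y) = H(X,Y) − H(Y).
Marginals: p(X) = (0.4500, 0.5500), p(Y) = (0.7500, 0.2500).
H(X,Y) = 1.6805 bits; H(Y) = 0.8113 bits.
H(X|Y) = 1.6805 − 0.8113 = 0.8692 bits.

0.8692 bits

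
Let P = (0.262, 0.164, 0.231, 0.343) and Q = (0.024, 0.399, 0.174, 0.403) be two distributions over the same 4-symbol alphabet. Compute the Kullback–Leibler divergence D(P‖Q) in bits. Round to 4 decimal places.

D(P‖Q) = Σ p·log₂(p/q).
  0.262·log₂(0.262/0.024) = 0.90350
  0.164·log₂(0.164/0.399) = -0.21036
  0.231·log₂(0.231/0.174) = 0.09443
  0.343·log₂(0.343/0.403) = -0.07977
D(P‖Q) = 0.7078 bits.

0.7078 bits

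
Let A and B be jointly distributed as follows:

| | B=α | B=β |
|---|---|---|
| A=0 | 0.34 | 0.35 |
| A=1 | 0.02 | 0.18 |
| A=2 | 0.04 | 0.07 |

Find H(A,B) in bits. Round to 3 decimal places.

2.072 bits

H(A,B) = −Σ p(x,y)·log₂ p(x,y) over all 6 cells.
  cell (0,α): −0.34·log₂0.34 = 0.5292
  cell (0,β): −0.35·log₂0.35 = 0.5301
  cell (1,α): −0.02·log₂0.02 = 0.1129
  cell (1,β): −0.18·log₂0.18 = 0.4453
  cell (2,α): −0.04·log₂0.04 = 0.1858
  cell (2,β): −0.07·log₂0.07 = 0.2686
Sum = 2.072 bits.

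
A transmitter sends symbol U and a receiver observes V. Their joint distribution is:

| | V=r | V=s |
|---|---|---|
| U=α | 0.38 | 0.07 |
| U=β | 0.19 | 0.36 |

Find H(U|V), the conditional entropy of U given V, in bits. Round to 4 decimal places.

0.7990 bits

Chain rule: H(U|V) = H(U,V) − H(V).
Marginals: p(U) = (0.4500, 0.5500), p(V) = (0.5700, 0.4300).
H(U,V) = 1.7848 bits; H(V) = 0.9858 bits.
H(U|V) = 1.7848 − 0.9858 = 0.7990 bits.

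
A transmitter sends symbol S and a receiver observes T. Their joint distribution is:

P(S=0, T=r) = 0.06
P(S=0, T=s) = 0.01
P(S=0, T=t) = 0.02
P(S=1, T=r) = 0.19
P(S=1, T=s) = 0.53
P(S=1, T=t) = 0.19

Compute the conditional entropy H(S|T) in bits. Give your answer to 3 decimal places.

0.366 bits

Marginals: p(S) = (0.0900, 0.9100), p(T) = (0.2500, 0.5400, 0.2100).
H(S|T) = Σ p(T) · H(S|T=·).
  T=r: p=0.2500, H(S|T=r) = 0.7950
  T=s: p=0.5400, H(S|T=s) = 0.1330
  T=t: p=0.2100, H(S|T=t) = 0.4537
Weighted sum = 0.366 bits.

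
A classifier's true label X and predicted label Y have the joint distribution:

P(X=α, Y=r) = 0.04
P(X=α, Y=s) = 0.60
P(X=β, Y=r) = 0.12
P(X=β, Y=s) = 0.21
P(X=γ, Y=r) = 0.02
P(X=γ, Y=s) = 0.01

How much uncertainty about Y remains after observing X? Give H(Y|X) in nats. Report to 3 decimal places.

0.385 nats

Marginals: p(X) = (0.6400, 0.3300, 0.0300), p(Y) = (0.1800, 0.8200).
H(Y|X) = Σ p(X) · H(Y|X=·).
  X=α: p=0.6400, H(Y|X=α) = 0.2338
  X=β: p=0.3300, H(Y|X=β) = 0.6555
  X=γ: p=0.0300, H(Y|X=γ) = 0.6365
Weighted sum = 0.385 nats.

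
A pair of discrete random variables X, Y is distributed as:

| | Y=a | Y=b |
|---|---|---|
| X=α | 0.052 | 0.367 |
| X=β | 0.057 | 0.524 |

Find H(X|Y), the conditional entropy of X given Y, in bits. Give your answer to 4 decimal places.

Chain rule: H(X|Y) = H(X,Y) − H(Y).
Marginals: p(X) = (0.4190, 0.5810), p(Y) = (0.1090, 0.8910).
H(X,Y) = 1.4767 bits; H(Y) = 0.4969 bits.
H(X|Y) = 1.4767 − 0.4969 = 0.9798 bits.

0.9798 bits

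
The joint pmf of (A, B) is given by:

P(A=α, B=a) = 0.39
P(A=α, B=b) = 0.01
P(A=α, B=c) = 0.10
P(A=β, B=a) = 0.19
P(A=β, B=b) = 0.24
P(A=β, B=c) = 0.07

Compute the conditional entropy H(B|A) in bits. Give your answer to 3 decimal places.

1.146 bits

Marginals: p(A) = (0.5000, 0.5000), p(B) = (0.5800, 0.2500, 0.1700).
H(B|A) = Σ p(A) · H(B|A=·).
  A=α: p=0.5000, H(B|A=α) = 0.8569
  A=β: p=0.5000, H(B|A=β) = 1.4358
Weighted sum = 1.146 bits.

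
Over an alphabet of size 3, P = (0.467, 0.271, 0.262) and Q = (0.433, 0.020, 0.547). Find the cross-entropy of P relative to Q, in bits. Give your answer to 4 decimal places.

2.3215 bits

H(P,Q) = −Σ p·log₂ q.
  −0.467·log₂(0.433) = 0.56393
  −0.271·log₂(0.020) = 1.52949
  −0.262·log₂(0.547) = 0.22804
H(P,Q) = 2.3215 bits.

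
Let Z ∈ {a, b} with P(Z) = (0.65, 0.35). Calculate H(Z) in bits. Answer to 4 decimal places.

0.9341 bits

H(Z) = −Σ p·log₂ p.
  −(0.65)·log₂(0.65) = 0.40397
  −(0.35)·log₂(0.35) = 0.53010
Sum: 0.40397 + 0.53010 = 0.9341 bits.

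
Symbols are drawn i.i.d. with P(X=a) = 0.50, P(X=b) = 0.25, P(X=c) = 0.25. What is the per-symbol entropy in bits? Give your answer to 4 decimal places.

1.5000 bits

H(X) = −Σ p·log₂ p.
  −(0.50)·log₂(0.50) = 0.50000
  −(0.25)·log₂(0.25) = 0.50000
  −(0.25)·log₂(0.25) = 0.50000
Sum: 0.50000 + 0.50000 + 0.50000 = 1.5000 bits.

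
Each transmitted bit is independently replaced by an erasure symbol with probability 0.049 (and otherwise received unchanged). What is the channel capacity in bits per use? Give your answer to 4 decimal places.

Binary erasure channel: capacity C = 1 − ε.
C = 1 − 0.049 = 0.9510 bits per channel use.

0.9510 bits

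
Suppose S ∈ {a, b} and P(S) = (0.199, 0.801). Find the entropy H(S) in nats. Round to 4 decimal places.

H(S) = −Σ p·ln p.
  −(0.199)·ln(0.199) = 0.32128
  −(0.801)·ln(0.801) = 0.17774
Sum: 0.32128 + 0.17774 = 0.4990 nats.

0.4990 nats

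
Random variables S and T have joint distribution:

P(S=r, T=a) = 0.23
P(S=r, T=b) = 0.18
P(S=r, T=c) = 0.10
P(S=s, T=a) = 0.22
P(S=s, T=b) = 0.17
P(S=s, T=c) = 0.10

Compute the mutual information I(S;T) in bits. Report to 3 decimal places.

Marginals: p(S) = (0.5100, 0.4900), p(T) = (0.4500, 0.3500, 0.2000).
I(S;T) = Σ p(x,y)·log₂[p(x,y)/(p(x)p(y))].
  (r,a): 0.23·log₂(1.0022) = 0.0007
  (r,b): 0.18·log₂(1.0084) = 0.0022
  (r,c): 0.10·log₂(0.9804) = -0.0029
  (s,a): 0.22·log₂(0.9977) = -0.0007
  (s,b): 0.17·log₂(0.9913) = -0.0022
  (s,c): 0.10·log₂(1.0204) = 0.0029
Sum = 0.000 bits.

0.000 bits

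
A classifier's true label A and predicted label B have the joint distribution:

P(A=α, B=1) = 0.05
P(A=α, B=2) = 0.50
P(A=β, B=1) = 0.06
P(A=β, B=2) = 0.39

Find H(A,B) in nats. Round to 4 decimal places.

H(A,B) = −Σ p(x,y)·ln p(x,y) over all 4 cells.
  cell (α,1): −0.05·ln0.05 = 0.14979
  cell (α,2): −0.50·ln0.50 = 0.34657
  cell (β,1): −0.06·ln0.06 = 0.16880
  cell (β,2): −0.39·ln0.39 = 0.36723
Sum = 1.0324 nats.

1.0324 nats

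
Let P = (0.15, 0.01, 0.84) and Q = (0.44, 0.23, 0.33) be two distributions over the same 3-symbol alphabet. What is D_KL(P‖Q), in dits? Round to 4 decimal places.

D(P‖Q) = Σ p·log₁₀(p/q).
  0.15·log₁₀(0.15/0.44) = -0.07010
  0.01·log₁₀(0.01/0.23) = -0.01362
  0.84·log₁₀(0.84/0.33) = 0.34084
D(P‖Q) = 0.2571 dits.

0.2571 dits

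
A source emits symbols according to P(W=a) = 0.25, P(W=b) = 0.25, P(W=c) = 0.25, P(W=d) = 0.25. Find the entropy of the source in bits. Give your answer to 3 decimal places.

2.000 bits

H(W) = −Σ p·log₂ p.
  −(0.25)·log₂(0.25) = 0.5000
  −(0.25)·log₂(0.25) = 0.5000
  −(0.25)·log₂(0.25) = 0.5000
  −(0.25)·log₂(0.25) = 0.5000
Sum: 0.5000 + 0.5000 + 0.5000 + 0.5000 = 2.000 bits.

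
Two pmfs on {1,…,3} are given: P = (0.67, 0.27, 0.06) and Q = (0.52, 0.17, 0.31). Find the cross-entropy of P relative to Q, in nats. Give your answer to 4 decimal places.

H(P,Q) = −Σ p·ln q.
  −0.67·ln(0.52) = 0.43813
  −0.27·ln(0.17) = 0.47843
  −0.06·ln(0.31) = 0.07027
H(P,Q) = 0.9868 nats.

0.9868 nats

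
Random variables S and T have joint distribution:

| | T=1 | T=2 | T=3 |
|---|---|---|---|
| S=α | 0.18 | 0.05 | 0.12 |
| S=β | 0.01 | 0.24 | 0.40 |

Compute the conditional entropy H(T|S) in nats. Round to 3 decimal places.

0.821 nats

Chain rule: H(T|S) = H(S,T) − H(S).
Marginals: p(S) = (0.3500, 0.6500), p(T) = (0.1900, 0.2900, 0.5200).
H(S,T) = 1.4680 nats; H(S) = 0.6474 nats.
H(T|S) = 1.4680 − 0.6474 = 0.821 nats.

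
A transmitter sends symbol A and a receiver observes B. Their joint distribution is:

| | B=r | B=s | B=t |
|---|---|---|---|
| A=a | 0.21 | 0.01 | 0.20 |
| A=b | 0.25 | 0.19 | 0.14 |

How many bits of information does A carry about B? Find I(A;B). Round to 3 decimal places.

Marginals: p(A) = (0.4200, 0.5800), p(B) = (0.4600, 0.2000, 0.3400).
I(A;B) = Σ p(x,y)·log₂[p(x,y)/(p(x)p(y))].
  (a,r): 0.21·log₂(1.0870) = 0.0253
  (a,s): 0.01·log₂(0.1190) = -0.0307
  (a,t): 0.20·log₂(1.4006) = 0.0972
  (b,r): 0.25·log₂(0.9370) = -0.0235
  (b,s): 0.19·log₂(1.6379) = 0.1353
  (b,t): 0.14·log₂(0.7099) = -0.0692
Sum = 0.134 bits.

0.134 bits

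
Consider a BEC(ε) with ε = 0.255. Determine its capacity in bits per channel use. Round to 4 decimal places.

0.7450 bits

Binary erasure channel: capacity C = 1 − ε.
C = 1 − 0.255 = 0.7450 bits per channel use.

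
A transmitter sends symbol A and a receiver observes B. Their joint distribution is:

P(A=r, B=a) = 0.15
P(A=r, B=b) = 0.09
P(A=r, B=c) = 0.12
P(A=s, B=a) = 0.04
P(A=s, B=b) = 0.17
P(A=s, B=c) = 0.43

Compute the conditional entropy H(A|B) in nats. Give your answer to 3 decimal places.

Chain rule: H(A|B) = H(A,B) − H(B).
Marginals: p(A) = (0.3600, 0.6400), p(B) = (0.1900, 0.2600, 0.5500).
H(A,B) = 1.5486 nats; H(B) = 0.9946 nats.
H(A|B) = 1.5486 − 0.9946 = 0.554 nats.

0.554 nats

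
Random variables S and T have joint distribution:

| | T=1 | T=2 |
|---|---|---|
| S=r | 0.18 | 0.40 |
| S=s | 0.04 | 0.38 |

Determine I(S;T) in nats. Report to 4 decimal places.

0.0356 nats

Marginals: p(S) = (0.5800, 0.4200), p(T) = (0.2200, 0.7800).
I(S;T) = H(S) + H(T) − H(S,T).
H(S) = 0.6803, H(T) = 0.5269, H(S,T) = 1.1716.
I(S;T) = 0.6803 + 0.5269 − 1.1716 = 0.0356 nats.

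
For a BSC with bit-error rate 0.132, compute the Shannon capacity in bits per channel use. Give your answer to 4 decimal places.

Binary symmetric channel: C = 1 − h₂(ε) where h₂ is the binary entropy function.
h₂(0.132) = −0.132·log₂0.132 − 0.868·log₂0.868 = 0.5629.
C = 1 − 0.5629 = 0.4371 bits per channel use.

0.4371 bits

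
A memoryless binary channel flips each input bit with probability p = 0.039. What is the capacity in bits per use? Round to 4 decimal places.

Binary symmetric channel: C = 1 − h₂(ε) where h₂ is the binary entropy function.
h₂(0.039) = −0.039·log₂0.039 − 0.961·log₂0.961 = 0.2377.
C = 1 − 0.2377 = 0.7623 bits per channel use.

0.7623 bits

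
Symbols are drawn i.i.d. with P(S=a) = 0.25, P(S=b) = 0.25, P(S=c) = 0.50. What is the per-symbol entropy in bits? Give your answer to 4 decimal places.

1.5000 bits

H(S) = −Σ p·log₂ p.
  −(0.25)·log₂(0.25) = 0.50000
  −(0.25)·log₂(0.25) = 0.50000
  −(0.50)·log₂(0.50) = 0.50000
Sum: 0.50000 + 0.50000 + 0.50000 = 1.5000 bits.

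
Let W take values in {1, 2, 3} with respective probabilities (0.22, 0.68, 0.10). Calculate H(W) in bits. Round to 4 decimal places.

H(W) = −Σ p·log₂ p.
  −(0.22)·log₂(0.22) = 0.48057
  −(0.68)·log₂(0.68) = 0.37835
  −(0.10)·log₂(0.10) = 0.33219
Sum: 0.48057 + 0.37835 + 0.33219 = 1.1911 bits.

1.1911 bits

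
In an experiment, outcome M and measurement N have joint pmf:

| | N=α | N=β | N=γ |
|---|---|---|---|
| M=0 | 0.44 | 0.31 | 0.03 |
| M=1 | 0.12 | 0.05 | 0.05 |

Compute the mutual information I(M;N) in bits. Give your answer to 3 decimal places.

Marginals: p(M) = (0.7800, 0.2200), p(N) = (0.5600, 0.3600, 0.0800).
I(M;N) = Σ p(x,y)·log₂[p(x,y)/(p(x)p(y))].
  (0,α): 0.44·log₂(1.0073) = 0.0046
  (0,β): 0.31·log₂(1.1040) = 0.0442
  (0,γ): 0.03·log₂(0.4808) = -0.0317
  (1,α): 0.12·log₂(0.9740) = -0.0046
  (1,β): 0.05·log₂(0.6313) = -0.0332
  (1,γ): 0.05·log₂(2.8409) = 0.0753
Sum = 0.055 bits.

0.055 bits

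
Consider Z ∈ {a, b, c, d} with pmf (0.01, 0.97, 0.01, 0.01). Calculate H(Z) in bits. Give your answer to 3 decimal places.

H(Z) = −Σ p·log₂ p.
  −(0.01)·log₂(0.01) = 0.0664
  −(0.97)·log₂(0.97) = 0.0426
  −(0.01)·log₂(0.01) = 0.0664
  −(0.01)·log₂(0.01) = 0.0664
Sum: 0.0664 + 0.0426 + 0.0664 + 0.0664 = 0.242 bits.

0.242 bits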